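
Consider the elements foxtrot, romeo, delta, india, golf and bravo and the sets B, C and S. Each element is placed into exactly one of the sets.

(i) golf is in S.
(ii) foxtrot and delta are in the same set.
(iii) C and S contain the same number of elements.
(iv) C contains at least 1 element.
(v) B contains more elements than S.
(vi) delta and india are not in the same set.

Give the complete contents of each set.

From (i): golf ∈ S.
Suppose foxtrot ∉ B: no assignment then satisfies all the clues, so foxtrot ∈ B.

B = {bravo, delta, foxtrot, romeo}; C = {india}; S = {golf}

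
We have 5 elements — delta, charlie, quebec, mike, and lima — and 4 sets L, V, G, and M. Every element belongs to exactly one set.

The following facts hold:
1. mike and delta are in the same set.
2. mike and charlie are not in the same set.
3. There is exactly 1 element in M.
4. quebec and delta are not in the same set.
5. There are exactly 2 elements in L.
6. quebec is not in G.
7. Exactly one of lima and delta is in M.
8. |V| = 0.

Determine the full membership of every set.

L = {charlie, quebec}; V = {}; G = {delta, mike}; M = {lima}

From (6): quebec ∉ G.
(8): V already has 0, so the rest are out.
Suppose delta ∈ L: no assignment then satisfies all the clues, so delta ∉ L.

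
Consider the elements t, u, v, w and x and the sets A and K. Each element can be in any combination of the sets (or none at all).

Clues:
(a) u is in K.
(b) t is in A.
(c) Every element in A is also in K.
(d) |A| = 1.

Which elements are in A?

From (a): u ∈ K.
From (b): t ∈ A.
(c) with t ∈ A: t ∈ K.
(d): A already has 1, so the rest are out.

A = {t}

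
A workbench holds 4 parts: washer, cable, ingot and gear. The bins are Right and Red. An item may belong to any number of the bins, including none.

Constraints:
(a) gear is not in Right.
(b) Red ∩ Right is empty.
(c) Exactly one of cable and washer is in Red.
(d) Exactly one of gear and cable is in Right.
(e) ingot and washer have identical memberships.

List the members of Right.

Right = {cable}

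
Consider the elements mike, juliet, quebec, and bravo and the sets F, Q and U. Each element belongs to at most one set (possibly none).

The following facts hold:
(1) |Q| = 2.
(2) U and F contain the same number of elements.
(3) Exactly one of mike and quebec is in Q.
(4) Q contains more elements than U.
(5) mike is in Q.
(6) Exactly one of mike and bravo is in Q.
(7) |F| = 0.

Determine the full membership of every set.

F = {}; Q = {juliet, mike}; U = {}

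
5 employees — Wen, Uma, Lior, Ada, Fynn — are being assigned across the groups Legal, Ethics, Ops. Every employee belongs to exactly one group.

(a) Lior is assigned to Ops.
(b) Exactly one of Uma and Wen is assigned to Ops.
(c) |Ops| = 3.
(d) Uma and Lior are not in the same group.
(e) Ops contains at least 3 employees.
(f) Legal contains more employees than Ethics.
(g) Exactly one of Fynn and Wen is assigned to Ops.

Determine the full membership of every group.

Legal = {Fynn, Uma}; Ethics = {}; Ops = {Ada, Lior, Wen}

From (a): Lior ∈ Ops.
(d): Uma ∉ Ops.
(b) (exactly one): Wen ∈ Ops.
(g) (exactly one): Fynn ∉ Ops.
(c): only 3 candidates remain for Ops, so all are in.
Suppose Uma ∉ Legal: no assignment then satisfies all the clues, so Uma ∈ Legal.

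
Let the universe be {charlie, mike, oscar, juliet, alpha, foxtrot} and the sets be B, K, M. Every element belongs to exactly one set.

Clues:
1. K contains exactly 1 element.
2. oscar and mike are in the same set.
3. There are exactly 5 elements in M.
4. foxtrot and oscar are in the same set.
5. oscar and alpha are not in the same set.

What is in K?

K = {alpha}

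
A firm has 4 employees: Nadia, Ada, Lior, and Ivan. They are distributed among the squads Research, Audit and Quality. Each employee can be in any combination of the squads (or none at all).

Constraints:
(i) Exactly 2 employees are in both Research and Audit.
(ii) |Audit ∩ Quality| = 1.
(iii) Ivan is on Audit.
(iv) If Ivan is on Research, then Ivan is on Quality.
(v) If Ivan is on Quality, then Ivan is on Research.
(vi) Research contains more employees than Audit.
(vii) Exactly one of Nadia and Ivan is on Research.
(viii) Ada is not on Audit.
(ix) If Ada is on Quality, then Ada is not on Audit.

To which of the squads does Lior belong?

Lior: Audit, Research

From (iii): Ivan ∈ Audit.
From (viii): Ada ∉ Audit.
Suppose Lior ∉ Research: no assignment then satisfies all the clues, so Lior ∈ Research.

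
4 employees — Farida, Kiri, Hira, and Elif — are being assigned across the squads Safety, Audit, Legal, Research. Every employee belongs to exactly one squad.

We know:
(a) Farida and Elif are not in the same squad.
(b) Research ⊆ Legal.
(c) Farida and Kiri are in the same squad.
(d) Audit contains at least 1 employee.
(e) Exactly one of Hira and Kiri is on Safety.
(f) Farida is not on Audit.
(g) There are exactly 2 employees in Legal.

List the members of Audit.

Audit = {Elif}

From (f): Farida ∉ Audit.
(c): Kiri matches Farida: Kiri ∉ Audit.
Suppose Hira ∈ Audit: no assignment then satisfies all the clues, so Hira ∉ Audit.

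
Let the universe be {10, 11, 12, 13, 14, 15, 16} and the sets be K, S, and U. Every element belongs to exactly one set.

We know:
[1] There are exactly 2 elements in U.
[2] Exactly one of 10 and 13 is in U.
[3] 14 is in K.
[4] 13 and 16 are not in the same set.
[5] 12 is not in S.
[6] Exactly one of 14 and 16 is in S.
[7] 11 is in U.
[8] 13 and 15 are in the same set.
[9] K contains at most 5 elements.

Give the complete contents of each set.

K = {12, 13, 14, 15}; S = {16}; U = {10, 11}

From (3): 14 ∈ K.
From (5): 12 ∉ S.
From (7): 11 ∈ U.
(6) (exactly one): 16 ∈ S.
(4): 13 ∉ S.
(8): 15 matches 13: 15 ∉ S.
Suppose 10 ∈ K: no assignment then satisfies all the clues, so 10 ∉ K.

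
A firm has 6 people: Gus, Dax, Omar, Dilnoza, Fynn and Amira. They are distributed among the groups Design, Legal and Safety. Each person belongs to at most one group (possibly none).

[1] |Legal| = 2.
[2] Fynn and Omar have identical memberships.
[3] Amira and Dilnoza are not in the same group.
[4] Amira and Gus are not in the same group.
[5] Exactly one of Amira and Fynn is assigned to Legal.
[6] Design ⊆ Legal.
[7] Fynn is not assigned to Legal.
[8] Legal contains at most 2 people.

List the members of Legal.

Legal = {Amira, Dax}

From (7): Fynn ∉ Legal.
(2): Omar matches Fynn: Omar ∉ Legal.
(5) (exactly one): Amira ∈ Legal.
(6) contrapositive: Omar ∉ Design.
(6) contrapositive: Fynn ∉ Design.
(3): Dilnoza ∉ Legal.
(4): Gus ∉ Legal.
(6) contrapositive: Gus ∉ Design.
(6) contrapositive: Dilnoza ∉ Design.
(1): only 2 candidates remain for Legal, so all are in.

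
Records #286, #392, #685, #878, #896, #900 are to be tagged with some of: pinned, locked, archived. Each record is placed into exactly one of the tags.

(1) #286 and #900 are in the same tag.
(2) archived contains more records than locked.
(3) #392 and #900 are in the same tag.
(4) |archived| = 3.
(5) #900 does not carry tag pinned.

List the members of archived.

From (5): #900 ∉ pinned.
(1): #286 matches #900: #286 ∉ pinned.
(3): #392 matches #900: #392 ∉ pinned.
Suppose #286 ∉ archived: no assignment then satisfies all the clues, so #286 ∈ archived.

archived = {#286, #392, #900}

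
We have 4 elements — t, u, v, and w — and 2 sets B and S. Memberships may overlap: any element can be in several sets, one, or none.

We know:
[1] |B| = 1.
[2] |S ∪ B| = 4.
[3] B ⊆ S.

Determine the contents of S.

S = {t, u, v, w}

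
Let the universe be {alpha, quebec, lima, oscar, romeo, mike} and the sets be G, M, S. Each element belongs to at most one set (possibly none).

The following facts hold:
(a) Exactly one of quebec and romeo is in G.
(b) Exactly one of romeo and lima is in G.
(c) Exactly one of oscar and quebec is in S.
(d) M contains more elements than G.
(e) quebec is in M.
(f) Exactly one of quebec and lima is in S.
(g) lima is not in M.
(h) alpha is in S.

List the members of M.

M = {mike, quebec}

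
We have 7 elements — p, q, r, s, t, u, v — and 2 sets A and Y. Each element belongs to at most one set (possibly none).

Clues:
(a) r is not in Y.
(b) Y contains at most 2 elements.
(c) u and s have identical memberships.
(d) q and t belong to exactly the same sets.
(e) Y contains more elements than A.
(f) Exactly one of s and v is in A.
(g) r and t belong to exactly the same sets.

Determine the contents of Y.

Y = {s, u}

From (a): r ∉ Y.
(g): t matches r: t ∉ Y.
(d): q matches t: q ∉ Y.
Suppose p ∈ Y: no assignment then satisfies all the clues, so p ∉ Y.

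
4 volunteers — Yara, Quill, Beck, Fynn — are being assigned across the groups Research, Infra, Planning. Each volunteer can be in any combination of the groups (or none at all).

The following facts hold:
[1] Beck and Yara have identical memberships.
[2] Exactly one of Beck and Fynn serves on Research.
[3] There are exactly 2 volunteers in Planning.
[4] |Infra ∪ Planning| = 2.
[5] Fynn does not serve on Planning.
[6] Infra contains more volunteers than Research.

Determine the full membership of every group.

Research = {Fynn}; Infra = {Beck, Yara}; Planning = {Beck, Yara}

From (5): Fynn ∉ Planning.
Suppose Yara ∈ Research: no assignment then satisfies all the clues, so Yara ∉ Research.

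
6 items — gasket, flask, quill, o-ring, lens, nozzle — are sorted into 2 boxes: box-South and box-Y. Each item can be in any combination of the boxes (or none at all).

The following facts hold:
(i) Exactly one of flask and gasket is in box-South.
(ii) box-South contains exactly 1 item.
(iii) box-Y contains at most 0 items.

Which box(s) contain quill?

quill: none

(iii): box-Y already has 0, so the rest are out.
Suppose quill ∈ box-South: no assignment then satisfies all the clues, so quill ∉ box-South.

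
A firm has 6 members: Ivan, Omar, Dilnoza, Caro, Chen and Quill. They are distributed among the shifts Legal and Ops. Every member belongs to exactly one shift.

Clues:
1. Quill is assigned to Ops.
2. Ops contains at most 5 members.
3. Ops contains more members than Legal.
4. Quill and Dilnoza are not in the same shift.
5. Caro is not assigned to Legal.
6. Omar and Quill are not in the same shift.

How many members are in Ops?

4

From (1): Quill ∈ Ops.
From (5): Caro ∉ Legal.
(4): Dilnoza ∉ Ops.
(6): Omar ∉ Ops.
Only one shift left: Omar ∈ Legal.
Only one shift left: Dilnoza ∈ Legal.
Only one shift left: Caro ∈ Ops.
Suppose Ivan ∈ Legal: no assignment then satisfies all the clues, so Ivan ∉ Legal.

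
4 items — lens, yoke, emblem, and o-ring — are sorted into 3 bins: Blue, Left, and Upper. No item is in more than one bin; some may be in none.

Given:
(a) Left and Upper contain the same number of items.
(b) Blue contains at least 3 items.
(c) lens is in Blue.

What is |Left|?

0

From (c): lens ∈ Blue.
Suppose yoke ∈ Left: no assignment then satisfies all the clues, so yoke ∉ Left.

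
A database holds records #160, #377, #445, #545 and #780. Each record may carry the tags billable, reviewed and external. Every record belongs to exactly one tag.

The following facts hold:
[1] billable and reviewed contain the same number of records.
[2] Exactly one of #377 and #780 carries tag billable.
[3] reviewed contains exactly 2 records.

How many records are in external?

1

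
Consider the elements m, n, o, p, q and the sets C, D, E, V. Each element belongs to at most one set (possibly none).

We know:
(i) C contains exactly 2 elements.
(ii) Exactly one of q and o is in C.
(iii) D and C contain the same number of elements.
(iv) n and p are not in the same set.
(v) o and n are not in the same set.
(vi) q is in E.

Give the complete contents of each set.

From (vi): q ∈ E.
(ii) (exactly one): o ∈ C.
(v): n ∉ C.
Suppose m ∈ C: no assignment then satisfies all the clues, so m ∉ C.

C = {o, p}; D = {m, n}; E = {q}; V = {}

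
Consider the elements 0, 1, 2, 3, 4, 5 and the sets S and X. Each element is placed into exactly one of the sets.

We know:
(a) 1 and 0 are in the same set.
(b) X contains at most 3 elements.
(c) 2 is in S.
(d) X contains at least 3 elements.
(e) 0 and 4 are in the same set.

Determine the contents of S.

S = {2, 3, 5}

From (c): 2 ∈ S.
Suppose 0 ∈ S: no assignment then satisfies all the clues, so 0 ∉ S.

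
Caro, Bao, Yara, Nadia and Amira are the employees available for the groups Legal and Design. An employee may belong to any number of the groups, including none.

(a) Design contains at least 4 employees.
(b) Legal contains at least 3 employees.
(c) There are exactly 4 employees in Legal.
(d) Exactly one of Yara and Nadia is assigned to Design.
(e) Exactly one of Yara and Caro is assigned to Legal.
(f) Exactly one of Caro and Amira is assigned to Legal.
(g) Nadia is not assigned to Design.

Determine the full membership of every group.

From (g): Nadia ∉ Design.
(a): only 4 candidates remain for Design, so all are in.
Suppose Caro ∈ Legal: no assignment then satisfies all the clues, so Caro ∉ Legal.

Legal = {Amira, Bao, Nadia, Yara}; Design = {Amira, Bao, Caro, Yara}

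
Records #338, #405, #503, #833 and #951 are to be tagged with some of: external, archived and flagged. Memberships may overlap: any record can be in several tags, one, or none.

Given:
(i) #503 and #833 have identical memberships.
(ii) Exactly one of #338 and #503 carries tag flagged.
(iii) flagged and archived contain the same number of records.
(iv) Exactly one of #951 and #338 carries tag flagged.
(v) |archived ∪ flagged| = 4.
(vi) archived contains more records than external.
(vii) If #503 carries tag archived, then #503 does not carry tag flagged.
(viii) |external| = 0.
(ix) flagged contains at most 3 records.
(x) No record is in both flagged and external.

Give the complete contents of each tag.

external = {}; archived = {#503, #833}; flagged = {#338, #405}

(viii): external already has 0, so the rest are out.
Suppose #338 ∈ archived: no assignment then satisfies all the clues, so #338 ∉ archived.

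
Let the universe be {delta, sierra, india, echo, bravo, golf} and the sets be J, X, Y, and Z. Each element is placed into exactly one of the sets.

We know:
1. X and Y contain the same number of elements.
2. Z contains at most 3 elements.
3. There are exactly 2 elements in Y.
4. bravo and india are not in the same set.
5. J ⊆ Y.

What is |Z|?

2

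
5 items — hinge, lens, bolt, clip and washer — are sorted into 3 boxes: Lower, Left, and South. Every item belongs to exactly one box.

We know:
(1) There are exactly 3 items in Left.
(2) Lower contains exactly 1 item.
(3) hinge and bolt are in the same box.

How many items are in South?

1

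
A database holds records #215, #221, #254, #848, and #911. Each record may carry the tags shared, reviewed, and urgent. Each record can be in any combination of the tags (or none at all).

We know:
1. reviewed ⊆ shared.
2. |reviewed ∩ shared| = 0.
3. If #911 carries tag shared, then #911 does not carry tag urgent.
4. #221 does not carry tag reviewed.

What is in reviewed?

reviewed = {}

From (4): #221 ∉ reviewed.
Suppose #215 ∈ reviewed: no assignment then satisfies all the clues, so #215 ∉ reviewed.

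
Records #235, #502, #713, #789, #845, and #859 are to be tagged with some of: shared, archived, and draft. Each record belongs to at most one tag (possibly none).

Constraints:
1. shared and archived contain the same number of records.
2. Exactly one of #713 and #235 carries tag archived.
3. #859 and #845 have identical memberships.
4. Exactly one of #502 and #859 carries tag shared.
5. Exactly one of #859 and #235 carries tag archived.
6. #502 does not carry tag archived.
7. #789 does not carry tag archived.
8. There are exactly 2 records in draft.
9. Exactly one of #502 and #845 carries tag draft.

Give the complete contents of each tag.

shared = {#502}; archived = {#235}; draft = {#845, #859}

From (6): #502 ∉ archived.
From (7): #789 ∉ archived.
Suppose #235 ∈ shared: no assignment then satisfies all the clues, so #235 ∉ shared.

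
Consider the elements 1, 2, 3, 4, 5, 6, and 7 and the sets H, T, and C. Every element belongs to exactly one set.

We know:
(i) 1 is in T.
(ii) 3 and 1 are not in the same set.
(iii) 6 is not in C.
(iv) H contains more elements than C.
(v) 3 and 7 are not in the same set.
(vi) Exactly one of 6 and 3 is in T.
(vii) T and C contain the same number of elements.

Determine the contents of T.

T = {1, 6}

From (i): 1 ∈ T.
From (iii): 6 ∉ C.
(ii): 3 ∉ T.
(vi) (exactly one): 6 ∈ T.
Suppose 2 ∈ T: no assignment then satisfies all the clues, so 2 ∉ T.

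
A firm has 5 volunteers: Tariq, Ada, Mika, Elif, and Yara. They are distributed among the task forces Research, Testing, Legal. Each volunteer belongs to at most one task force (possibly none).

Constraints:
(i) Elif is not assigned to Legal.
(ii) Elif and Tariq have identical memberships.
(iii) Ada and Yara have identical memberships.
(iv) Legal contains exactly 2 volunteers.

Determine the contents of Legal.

Legal = {Ada, Yara}

From (i): Elif ∉ Legal.
(ii): Tariq matches Elif: Tariq ∉ Legal.
Suppose Ada ∉ Legal: no assignment then satisfies all the clues, so Ada ∈ Legal.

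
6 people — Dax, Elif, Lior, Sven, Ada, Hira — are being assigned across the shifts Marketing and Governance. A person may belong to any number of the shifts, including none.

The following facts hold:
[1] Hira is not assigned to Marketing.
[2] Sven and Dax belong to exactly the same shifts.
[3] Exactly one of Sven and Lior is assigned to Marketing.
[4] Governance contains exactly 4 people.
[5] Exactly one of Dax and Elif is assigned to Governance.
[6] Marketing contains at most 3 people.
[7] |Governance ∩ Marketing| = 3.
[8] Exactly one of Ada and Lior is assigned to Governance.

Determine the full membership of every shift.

Marketing = {Ada, Dax, Sven}; Governance = {Ada, Dax, Hira, Sven}

From (1): Hira ∉ Marketing.
Suppose Dax ∉ Marketing: no assignment then satisfies all the clues, so Dax ∈ Marketing.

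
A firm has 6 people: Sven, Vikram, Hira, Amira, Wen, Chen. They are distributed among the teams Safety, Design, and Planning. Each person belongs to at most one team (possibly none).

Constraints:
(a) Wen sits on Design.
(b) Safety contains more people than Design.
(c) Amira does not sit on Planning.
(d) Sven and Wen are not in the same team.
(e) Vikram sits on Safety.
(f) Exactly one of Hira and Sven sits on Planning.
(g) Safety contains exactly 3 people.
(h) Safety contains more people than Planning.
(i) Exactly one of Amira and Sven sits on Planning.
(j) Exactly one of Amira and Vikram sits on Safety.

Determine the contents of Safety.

Safety = {Chen, Hira, Vikram}

From (a): Wen ∈ Design.
From (c): Amira ∉ Planning.
From (e): Vikram ∈ Safety.
(d): Sven ∉ Design.
(i) (exactly one): Sven ∈ Planning.
(j) (exactly one): Amira ∉ Safety.
(f) (exactly one): Hira ∉ Planning.
(g): only 3 candidates remain for Safety, so all are in.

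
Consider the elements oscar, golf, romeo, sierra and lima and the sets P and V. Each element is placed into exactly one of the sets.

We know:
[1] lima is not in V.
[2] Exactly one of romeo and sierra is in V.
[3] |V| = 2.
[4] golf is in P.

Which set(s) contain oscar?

oscar: V

From (1): lima ∉ V.
From (4): golf ∈ P.
Only one set left: lima ∈ P.
Suppose oscar ∈ P: no assignment then satisfies all the clues, so oscar ∉ P.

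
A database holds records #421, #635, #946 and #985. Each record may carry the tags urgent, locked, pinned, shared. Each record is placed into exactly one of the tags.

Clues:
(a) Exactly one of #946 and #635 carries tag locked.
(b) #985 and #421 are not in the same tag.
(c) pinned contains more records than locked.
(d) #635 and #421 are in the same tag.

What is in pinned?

pinned = {#421, #635}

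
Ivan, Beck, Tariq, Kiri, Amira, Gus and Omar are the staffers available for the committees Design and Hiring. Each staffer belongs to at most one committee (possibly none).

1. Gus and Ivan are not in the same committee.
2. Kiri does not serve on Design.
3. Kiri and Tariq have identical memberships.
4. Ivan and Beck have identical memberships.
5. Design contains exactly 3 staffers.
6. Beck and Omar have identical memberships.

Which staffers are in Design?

Design = {Beck, Ivan, Omar}

From (2): Kiri ∉ Design.
(3): Tariq matches Kiri: Tariq ∉ Design.
Suppose Ivan ∉ Design: no assignment then satisfies all the clues, so Ivan ∈ Design.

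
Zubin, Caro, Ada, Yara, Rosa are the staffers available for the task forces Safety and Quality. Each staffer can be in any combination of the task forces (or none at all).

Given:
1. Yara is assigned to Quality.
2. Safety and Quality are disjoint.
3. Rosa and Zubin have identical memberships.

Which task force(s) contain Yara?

From (1): Yara ∈ Quality.
(2) (disjoint): Yara ∉ Safety.

Yara: Quality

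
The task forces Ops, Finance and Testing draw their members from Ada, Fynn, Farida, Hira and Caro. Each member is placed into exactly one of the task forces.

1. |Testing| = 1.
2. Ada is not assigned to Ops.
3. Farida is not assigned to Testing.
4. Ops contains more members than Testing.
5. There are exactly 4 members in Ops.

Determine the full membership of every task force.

From (2): Ada ∉ Ops.
From (3): Farida ∉ Testing.
(5): only 4 candidates remain for Ops, so all are in.
(1): only 1 candidates remain for Testing, so all are in.

Ops = {Caro, Farida, Fynn, Hira}; Finance = {}; Testing = {Ada}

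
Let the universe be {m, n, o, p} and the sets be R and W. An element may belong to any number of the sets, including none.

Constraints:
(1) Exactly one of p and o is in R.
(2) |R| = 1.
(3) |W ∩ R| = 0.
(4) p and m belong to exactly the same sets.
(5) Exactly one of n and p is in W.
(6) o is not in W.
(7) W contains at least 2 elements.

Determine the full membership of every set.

R = {o}; W = {m, p}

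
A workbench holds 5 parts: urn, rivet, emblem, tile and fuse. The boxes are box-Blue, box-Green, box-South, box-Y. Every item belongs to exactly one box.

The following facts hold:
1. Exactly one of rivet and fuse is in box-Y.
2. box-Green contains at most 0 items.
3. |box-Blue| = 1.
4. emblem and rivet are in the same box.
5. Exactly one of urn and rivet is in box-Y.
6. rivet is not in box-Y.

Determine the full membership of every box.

box-Blue = {tile}; box-Green = {}; box-South = {emblem, rivet}; box-Y = {fuse, urn}

From (6): rivet ∉ box-Y.
(1) (exactly one): fuse ∈ box-Y.
(2): box-Green already has 0, so the rest are out.
(4): emblem matches rivet: emblem ∉ box-Y.
(5) (exactly one): urn ∈ box-Y.
Suppose rivet ∈ box-Blue: no assignment then satisfies all the clues, so rivet ∉ box-Blue.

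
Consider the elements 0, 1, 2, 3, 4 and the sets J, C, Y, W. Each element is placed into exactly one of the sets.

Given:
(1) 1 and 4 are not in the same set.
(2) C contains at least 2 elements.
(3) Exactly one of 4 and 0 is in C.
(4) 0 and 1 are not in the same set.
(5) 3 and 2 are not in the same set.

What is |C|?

2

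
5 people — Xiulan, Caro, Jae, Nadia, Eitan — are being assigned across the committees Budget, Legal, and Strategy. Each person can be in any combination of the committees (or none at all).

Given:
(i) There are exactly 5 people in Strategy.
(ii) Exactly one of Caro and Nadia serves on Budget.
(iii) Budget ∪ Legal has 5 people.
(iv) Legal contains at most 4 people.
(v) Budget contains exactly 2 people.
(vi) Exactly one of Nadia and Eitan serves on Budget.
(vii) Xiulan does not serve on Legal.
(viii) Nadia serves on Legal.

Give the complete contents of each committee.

Budget = {Nadia, Xiulan}; Legal = {Caro, Eitan, Jae, Nadia}; Strategy = {Caro, Eitan, Jae, Nadia, Xiulan}

From (vii): Xiulan ∉ Legal.
From (viii): Nadia ∈ Legal.
(i): only 5 candidates remain for Strategy, so all are in.
Suppose Xiulan ∉ Budget: no assignment then satisfies all the clues, so Xiulan ∈ Budget.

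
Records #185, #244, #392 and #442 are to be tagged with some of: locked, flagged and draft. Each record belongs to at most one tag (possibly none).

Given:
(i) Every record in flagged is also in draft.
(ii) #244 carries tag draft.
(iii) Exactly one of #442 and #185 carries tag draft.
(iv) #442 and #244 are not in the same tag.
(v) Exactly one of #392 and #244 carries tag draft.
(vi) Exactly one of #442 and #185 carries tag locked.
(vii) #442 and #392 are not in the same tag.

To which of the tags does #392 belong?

#392: none

From (ii): #244 ∈ draft.
(iv): #442 ∉ draft.
(v) (exactly one): #392 ∉ draft.
(i) contrapositive: #392 ∉ flagged.
(i) contrapositive: #442 ∉ flagged.
(iii) (exactly one): #185 ∈ draft.
(vi) (exactly one): #442 ∈ locked.
(vii): #392 ∉ locked.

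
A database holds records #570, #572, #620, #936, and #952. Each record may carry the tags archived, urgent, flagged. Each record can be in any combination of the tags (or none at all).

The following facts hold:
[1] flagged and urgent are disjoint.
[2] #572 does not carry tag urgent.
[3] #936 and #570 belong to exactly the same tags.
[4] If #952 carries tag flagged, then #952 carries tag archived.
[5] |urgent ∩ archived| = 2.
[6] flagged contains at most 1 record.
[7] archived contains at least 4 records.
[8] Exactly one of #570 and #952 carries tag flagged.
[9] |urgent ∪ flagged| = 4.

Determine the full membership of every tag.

archived = {#570, #572, #936, #952}; urgent = {#570, #620, #936}; flagged = {#952}

From (2): #572 ∉ urgent.
Suppose #570 ∉ archived: no assignment then satisfies all the clues, so #570 ∈ archived.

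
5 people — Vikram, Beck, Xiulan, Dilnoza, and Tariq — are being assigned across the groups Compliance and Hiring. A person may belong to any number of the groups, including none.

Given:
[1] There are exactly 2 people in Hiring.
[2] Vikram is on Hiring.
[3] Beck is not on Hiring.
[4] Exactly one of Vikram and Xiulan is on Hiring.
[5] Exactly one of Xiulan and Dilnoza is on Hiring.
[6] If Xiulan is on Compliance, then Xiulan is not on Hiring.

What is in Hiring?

From (2): Vikram ∈ Hiring.
From (3): Beck ∉ Hiring.
(4) (exactly one): Xiulan ∉ Hiring.
(5) (exactly one): Dilnoza ∈ Hiring.
(1): Hiring already has 2, so the rest are out.

Hiring = {Dilnoza, Vikram}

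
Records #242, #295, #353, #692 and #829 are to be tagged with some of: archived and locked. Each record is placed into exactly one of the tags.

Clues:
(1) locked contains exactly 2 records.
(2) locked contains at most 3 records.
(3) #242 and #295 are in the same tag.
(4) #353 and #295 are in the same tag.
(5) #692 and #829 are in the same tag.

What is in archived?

archived = {#242, #295, #353}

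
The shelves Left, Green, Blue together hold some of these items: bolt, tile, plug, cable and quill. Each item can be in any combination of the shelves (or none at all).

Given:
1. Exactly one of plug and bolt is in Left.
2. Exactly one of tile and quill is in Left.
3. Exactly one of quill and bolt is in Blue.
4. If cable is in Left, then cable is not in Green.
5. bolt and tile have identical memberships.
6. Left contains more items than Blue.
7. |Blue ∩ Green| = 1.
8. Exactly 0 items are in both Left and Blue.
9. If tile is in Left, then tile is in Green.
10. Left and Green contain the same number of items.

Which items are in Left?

Left = {bolt, cable, tile}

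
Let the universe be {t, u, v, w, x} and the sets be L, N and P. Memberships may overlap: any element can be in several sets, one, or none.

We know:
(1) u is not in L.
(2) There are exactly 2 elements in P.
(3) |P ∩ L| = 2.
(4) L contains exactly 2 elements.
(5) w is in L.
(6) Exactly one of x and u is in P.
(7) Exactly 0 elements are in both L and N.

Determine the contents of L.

L = {w, x}

From (1): u ∉ L.
From (5): w ∈ L.
Suppose t ∈ L: no assignment then satisfies all the clues, so t ∉ L.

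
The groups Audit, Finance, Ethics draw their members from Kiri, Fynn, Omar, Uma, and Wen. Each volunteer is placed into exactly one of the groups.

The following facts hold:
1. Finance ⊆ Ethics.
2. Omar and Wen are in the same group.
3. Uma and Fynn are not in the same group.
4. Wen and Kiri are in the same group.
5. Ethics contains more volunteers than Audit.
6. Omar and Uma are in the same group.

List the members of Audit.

Audit = {Fynn}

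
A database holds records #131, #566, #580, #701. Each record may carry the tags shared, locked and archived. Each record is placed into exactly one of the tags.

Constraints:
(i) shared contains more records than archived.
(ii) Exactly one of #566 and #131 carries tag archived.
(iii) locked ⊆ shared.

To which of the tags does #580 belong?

#580: shared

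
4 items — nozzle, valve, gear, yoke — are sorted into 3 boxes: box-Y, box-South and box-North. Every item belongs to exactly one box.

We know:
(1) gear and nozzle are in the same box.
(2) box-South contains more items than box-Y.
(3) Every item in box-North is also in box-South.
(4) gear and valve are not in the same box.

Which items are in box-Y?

box-Y = {valve}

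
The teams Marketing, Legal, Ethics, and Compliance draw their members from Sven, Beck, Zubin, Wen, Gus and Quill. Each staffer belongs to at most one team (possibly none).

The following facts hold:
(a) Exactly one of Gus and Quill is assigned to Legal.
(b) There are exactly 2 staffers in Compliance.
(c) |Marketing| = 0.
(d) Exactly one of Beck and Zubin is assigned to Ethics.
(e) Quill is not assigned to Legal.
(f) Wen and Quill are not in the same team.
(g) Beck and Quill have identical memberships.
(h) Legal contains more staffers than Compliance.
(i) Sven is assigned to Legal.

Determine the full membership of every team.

Marketing = {}; Legal = {Gus, Sven, Wen}; Ethics = {Zubin}; Compliance = {Beck, Quill}

From (e): Quill ∉ Legal.
From (i): Sven ∈ Legal.
(a) (exactly one): Gus ∈ Legal.
(c): Marketing already has 0, so the rest are out.
(g): Beck matches Quill: Beck ∉ Legal.
Suppose Beck ∈ Ethics: no assignment then satisfies all the clues, so Beck ∉ Ethics.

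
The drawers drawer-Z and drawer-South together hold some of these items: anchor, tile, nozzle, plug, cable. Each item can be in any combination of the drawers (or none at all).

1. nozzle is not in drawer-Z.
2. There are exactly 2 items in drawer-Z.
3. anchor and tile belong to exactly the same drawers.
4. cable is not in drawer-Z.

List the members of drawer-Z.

drawer-Z = {anchor, tile}

From (1): nozzle ∉ drawer-Z.
From (4): cable ∉ drawer-Z.
Suppose anchor ∉ drawer-Z: no assignment then satisfies all the clues, so anchor ∈ drawer-Z.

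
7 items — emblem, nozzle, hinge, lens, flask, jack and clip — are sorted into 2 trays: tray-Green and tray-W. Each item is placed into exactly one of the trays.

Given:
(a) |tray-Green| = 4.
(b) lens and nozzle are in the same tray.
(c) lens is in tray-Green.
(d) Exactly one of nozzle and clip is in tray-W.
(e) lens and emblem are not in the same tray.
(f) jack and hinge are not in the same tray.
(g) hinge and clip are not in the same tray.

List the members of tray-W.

tray-W = {clip, emblem, jack}

From (c): lens ∈ tray-Green.
(b): nozzle matches lens: nozzle ∈ tray-Green.
(d) (exactly one): clip ∈ tray-W.
(e): emblem ∉ tray-Green.
(g): hinge ∉ tray-W.
Only one tray left: emblem ∈ tray-W.
Only one tray left: hinge ∈ tray-Green.
(f): jack ∉ tray-Green.
Only one tray left: jack ∈ tray-W.
(a): only 4 candidates remain for tray-Green, so all are in.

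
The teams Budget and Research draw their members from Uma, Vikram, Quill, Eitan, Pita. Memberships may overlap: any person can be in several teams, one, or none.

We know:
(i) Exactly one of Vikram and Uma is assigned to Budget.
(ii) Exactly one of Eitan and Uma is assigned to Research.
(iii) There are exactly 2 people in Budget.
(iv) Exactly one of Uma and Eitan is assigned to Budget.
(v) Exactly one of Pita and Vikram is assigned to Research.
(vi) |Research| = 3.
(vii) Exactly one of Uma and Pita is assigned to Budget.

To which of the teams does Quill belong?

Quill: Budget, Research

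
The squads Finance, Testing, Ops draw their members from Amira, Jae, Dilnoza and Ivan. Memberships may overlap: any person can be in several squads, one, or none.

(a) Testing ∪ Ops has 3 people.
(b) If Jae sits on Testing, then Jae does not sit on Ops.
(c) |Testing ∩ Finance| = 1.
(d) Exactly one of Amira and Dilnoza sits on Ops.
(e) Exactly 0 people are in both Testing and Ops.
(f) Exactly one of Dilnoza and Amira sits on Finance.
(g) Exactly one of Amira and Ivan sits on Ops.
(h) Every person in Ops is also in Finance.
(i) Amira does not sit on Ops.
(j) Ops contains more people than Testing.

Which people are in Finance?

From (i): Amira ∉ Ops.
(d) (exactly one): Dilnoza ∈ Ops.
(g) (exactly one): Ivan ∈ Ops.
(h) with Dilnoza ∈ Ops: Dilnoza ∈ Finance.
(h) with Ivan ∈ Ops: Ivan ∈ Finance.
(f) (exactly one): Amira ∉ Finance.
Suppose Jae ∉ Finance: no assignment then satisfies all the clues, so Jae ∈ Finance.

Finance = {Dilnoza, Ivan, Jae}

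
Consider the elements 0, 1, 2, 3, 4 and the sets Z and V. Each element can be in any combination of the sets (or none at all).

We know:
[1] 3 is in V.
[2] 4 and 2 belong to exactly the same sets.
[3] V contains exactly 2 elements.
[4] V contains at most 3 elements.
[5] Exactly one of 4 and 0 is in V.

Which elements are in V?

V = {0, 3}

From (1): 3 ∈ V.
Suppose 0 ∉ V: no assignment then satisfies all the clues, so 0 ∈ V.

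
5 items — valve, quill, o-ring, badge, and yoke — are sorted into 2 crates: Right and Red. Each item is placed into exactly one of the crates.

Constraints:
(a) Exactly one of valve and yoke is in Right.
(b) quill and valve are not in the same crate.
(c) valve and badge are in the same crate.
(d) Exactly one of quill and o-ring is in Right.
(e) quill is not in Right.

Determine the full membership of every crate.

From (e): quill ∉ Right.
(d) (exactly one): o-ring ∈ Right.
Only one crate left: quill ∈ Red.
(b): valve ∉ Red.
(c): badge matches valve: badge ∉ Red.
Only one crate left: valve ∈ Right.
Only one crate left: badge ∈ Right.
(a) (exactly one): yoke ∉ Right.
Only one crate left: yoke ∈ Red.

Right = {badge, o-ring, valve}; Red = {quill, yoke}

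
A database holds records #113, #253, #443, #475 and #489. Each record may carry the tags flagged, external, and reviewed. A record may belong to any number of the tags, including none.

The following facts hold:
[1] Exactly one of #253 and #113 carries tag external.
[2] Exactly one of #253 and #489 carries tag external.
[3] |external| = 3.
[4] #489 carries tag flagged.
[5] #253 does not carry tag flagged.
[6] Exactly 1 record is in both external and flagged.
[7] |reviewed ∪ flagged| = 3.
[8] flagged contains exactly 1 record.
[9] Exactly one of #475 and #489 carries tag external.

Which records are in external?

external = {#113, #443, #489}

From (4): #489 ∈ flagged.
From (5): #253 ∉ flagged.
(8): flagged already has 1, so the rest are out.
Suppose #113 ∉ external: no assignment then satisfies all the clues, so #113 ∈ external.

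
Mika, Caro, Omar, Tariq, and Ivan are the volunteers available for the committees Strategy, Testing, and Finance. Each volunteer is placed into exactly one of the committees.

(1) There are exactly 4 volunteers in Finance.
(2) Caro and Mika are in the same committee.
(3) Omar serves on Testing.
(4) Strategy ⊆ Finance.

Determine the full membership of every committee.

Strategy = {}; Testing = {Omar}; Finance = {Caro, Ivan, Mika, Tariq}

From (3): Omar ∈ Testing.
(1): only 4 candidates remain for Finance, so all are in.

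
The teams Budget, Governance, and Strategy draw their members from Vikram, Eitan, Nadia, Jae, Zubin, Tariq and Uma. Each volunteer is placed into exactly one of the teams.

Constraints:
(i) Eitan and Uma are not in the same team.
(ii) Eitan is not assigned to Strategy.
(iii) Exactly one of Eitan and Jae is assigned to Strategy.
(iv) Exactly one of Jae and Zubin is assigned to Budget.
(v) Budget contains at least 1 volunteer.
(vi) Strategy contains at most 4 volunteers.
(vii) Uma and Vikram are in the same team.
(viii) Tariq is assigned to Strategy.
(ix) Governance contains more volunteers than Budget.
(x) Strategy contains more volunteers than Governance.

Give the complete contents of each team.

Budget = {Zubin}; Governance = {Eitan, Nadia}; Strategy = {Jae, Tariq, Uma, Vikram}

From (ii): Eitan ∉ Strategy.
From (viii): Tariq ∈ Strategy.
(iii) (exactly one): Jae ∈ Strategy.
(iv) (exactly one): Zubin ∈ Budget.
Suppose Vikram ∈ Budget: no assignment then satisfies all the clues, so Vikram ∉ Budget.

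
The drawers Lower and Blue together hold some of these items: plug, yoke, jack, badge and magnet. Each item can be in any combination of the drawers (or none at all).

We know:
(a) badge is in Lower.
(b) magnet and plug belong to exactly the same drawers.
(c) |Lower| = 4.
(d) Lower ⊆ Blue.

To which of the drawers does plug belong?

plug: Blue, Lower

From (a): badge ∈ Lower.
(d) with badge ∈ Lower: badge ∈ Blue.
Suppose plug ∉ Lower: no assignment then satisfies all the clues, so plug ∈ Lower.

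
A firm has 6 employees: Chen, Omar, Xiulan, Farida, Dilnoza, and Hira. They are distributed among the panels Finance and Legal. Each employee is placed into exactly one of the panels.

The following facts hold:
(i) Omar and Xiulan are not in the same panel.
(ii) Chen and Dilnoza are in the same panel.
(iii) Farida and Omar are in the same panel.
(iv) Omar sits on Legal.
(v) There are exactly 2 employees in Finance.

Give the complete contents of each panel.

Finance = {Hira, Xiulan}; Legal = {Chen, Dilnoza, Farida, Omar}

From (iv): Omar ∈ Legal.
(i): Xiulan ∉ Legal.
(iii): Farida matches Omar: Farida ∉ Finance.
(iii): Farida matches Omar: Farida ∈ Legal.
Only one panel left: Xiulan ∈ Finance.
Suppose Chen ∈ Finance: no assignment then satisfies all the clues, so Chen ∉ Finance.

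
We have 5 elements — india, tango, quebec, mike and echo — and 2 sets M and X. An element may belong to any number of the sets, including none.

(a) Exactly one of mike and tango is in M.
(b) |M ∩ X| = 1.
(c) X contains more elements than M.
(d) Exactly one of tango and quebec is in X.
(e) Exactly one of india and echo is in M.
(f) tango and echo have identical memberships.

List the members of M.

M = {india, mike}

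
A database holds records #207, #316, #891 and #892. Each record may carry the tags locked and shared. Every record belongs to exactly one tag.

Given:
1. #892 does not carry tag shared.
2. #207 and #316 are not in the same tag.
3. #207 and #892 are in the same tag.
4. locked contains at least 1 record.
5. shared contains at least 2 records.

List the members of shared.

shared = {#316, #891}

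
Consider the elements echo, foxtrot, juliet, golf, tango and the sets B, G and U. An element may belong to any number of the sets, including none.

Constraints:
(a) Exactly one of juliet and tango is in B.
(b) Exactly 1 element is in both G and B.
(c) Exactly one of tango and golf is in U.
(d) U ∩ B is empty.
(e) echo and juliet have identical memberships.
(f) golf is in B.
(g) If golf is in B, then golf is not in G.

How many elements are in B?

4

From (f): golf ∈ B.
(d) (disjoint): golf ∉ U.
(g): golf ∉ G.
(c) (exactly one): tango ∈ U.
(d) (disjoint): tango ∉ B.
(a) (exactly one): juliet ∈ B.
(d) (disjoint): juliet ∉ U.
(e): echo matches juliet: echo ∈ B.
(e): echo matches juliet: echo ∉ U.
Suppose echo ∈ G: no assignment then satisfies all the clues, so echo ∉ G.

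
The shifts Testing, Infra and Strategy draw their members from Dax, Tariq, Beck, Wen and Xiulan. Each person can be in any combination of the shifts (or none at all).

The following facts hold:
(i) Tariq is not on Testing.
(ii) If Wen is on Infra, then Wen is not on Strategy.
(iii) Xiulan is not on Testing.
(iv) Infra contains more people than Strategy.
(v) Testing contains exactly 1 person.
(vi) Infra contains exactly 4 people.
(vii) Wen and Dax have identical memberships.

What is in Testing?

Testing = {Beck}

From (i): Tariq ∉ Testing.
From (iii): Xiulan ∉ Testing.
Suppose Dax ∈ Testing: no assignment then satisfies all the clues, so Dax ∉ Testing.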